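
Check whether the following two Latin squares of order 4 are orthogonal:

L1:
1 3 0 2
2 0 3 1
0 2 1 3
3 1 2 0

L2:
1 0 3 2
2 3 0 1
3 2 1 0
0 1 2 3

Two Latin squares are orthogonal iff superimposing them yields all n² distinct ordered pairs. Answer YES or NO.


Form the n² = 16 superimposed pairs (L1[i][j], L2[i][j]), row by row (rows and columns indexed from 0):
row 0: (1,1) (3,0) (0,3) (2,2)
row 1: (2,2) (0,3) (3,0) (1,1)
row 2: (0,3) (2,2) (1,1) (3,0)
row 3: (3,0) (1,1) (2,2) (0,3)
Orthogonality requires all 16 pairs distinct.
But the pair (2,2) repeats: cell (0,3) has L1 = 2, L2 = 2, and cell (1,0) has L1 = 2, L2 = 2.
A repeated pair means some other pair never occurs (only 4 distinct pairs out of 16), so the squares are not orthogonal.
Conclusion: NO.

NO


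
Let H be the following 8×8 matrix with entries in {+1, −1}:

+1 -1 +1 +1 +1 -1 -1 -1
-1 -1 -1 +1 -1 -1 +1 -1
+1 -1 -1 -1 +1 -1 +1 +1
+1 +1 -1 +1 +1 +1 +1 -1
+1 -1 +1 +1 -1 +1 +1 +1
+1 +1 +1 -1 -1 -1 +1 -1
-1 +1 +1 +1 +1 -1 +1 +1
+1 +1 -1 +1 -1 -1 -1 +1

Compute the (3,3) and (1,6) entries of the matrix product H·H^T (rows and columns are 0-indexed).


Row 1 of H: [-1, -1, -1, 1, -1, -1, 1, -1].
Row 3 of H: [1, 1, -1, 1, 1, 1, 1, -1].
Row 6 of H: [-1, 1, 1, 1, 1, -1, 1, 1].
(H·H^T)[3][3] = Σ_j H[3][j]·H[3][j] = (1)² + (1)² + (-1)² + (1)² + (1)² + (1)² + (1)² + (-1)² = 1 + 1 + 1 + 1 + 1 + 1 + 1 + 1 = 8.
(H·H^T)[1][6] = Σ_j H[1][j]·H[6][j] = (-1)·(-1) + (-1)·(1) + (-1)·(1) + (1)·(1) + (-1)·(1) + (-1)·(-1) + (1)·(1) + (-1)·(1) = 1 + -1 + -1 + 1 + -1 + 1 + 1 + -1 = 0.
So rows 1 and 6 are orthogonal; the diagonal entry equals n = 8.

(3,3) entry = 8; (1,6) entry = 0.


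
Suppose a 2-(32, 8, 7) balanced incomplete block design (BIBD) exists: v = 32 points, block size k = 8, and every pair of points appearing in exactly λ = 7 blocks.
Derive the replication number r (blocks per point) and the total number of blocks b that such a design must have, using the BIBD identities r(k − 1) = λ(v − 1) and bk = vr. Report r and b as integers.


Any 2-(v, k, λ) BIBD satisfies two necessary conditions:
  (i)  Each point sits in r blocks, and counting incidences through any fixed point gives r(k − 1) = λ(v − 1), so r = λ(v − 1)/(k − 1).
  (ii) Total incidences bk = vr, so b = vr/k.
Step 1: r = λ(v − 1)/(k − 1) = 7·(32 − 1)/(8 − 1) = 7·31/7 = 217/7 = 31.
Step 2: b = vr/k = 32·31/8 = 992/8 = 124.
Check integrality: r = 31 ∈ Z ✓, b = 124 ∈ Z ✓.
(These identities are necessary conditions: they determine r and b for any design with these parameters, but do not by themselves prove that one exists.)

r = 31, b = 124.


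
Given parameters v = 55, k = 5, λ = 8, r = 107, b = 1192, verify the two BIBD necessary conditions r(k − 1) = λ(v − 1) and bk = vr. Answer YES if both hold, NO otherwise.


Condition (i): r(k − 1) = 107·4 = 428; λ(v − 1) = 8·54 = 432. Match? NO.
Condition (ii): bk = 1192·5 = 5960; vr = 55·107 = 5885. Match? NO.
Both conditions hold? NO.

NO


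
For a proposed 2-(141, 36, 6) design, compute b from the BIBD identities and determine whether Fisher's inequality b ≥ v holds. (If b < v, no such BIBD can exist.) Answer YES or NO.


r = λ(v − 1)/(k − 1) = 6·140/35 = 24.
b = vr/k = 141·24/36 = 94.
Fisher's inequality: b ≥ v ⇔ 94 ≥ 141? NO.

NO


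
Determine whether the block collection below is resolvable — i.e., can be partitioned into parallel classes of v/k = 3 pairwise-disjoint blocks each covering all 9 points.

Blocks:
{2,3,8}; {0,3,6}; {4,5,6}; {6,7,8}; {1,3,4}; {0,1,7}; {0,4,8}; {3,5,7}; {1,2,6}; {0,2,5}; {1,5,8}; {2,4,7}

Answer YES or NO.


v = 9, block size k = 3, number of blocks = 12.
For resolvability, blocks must partition into parallel classes of size v/k = 3.
Total blocks must therefore be a multiple of 3: 12 = 3·4 + 0 ⇒ divisible ✓.
Greedy packing gives 4 candidate class(es). Each should be a full parallel class (size 3, covers all 9 points).
  Class 1 (3 blocks): {2,3,8}; {4,5,6}; {0,1,7}. Points covered: [0, 1, 2, 3, 4, 5, 6, 7, 8].
  Class 2 (3 blocks): {0,3,6}; {1,5,8}; {2,4,7}. Points covered: [0, 1, 2, 3, 4, 5, 6, 7, 8].
  Class 3 (3 blocks): {6,7,8}; {1,3,4}; {0,2,5}. Points covered: [0, 1, 2, 3, 4, 5, 6, 7, 8].
  Class 4 (3 blocks): {0,4,8}; {3,5,7}; {1,2,6}. Points covered: [0, 1, 2, 3, 4, 5, 6, 7, 8].
All classes full (size 3)? YES. All classes cover every point? YES.
Resolvable? YES.

YES


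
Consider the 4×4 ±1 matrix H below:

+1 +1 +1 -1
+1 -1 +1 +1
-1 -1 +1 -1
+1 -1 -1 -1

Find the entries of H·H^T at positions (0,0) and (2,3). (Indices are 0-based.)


Row 0 of H: [1, 1, 1, -1].
Row 2 of H: [-1, -1, 1, -1].
Row 3 of H: [1, -1, -1, -1].
(H·H^T)[0][0] = Σ_j H[0][j]·H[0][j] = (1)² + (1)² + (1)² + (-1)² = 1 + 1 + 1 + 1 = 4.
(H·H^T)[2][3] = Σ_j H[2][j]·H[3][j] = (-1)·(1) + (-1)·(-1) + (1)·(-1) + (-1)·(-1) = -1 + 1 + -1 + 1 = 0.
So rows 2 and 3 are orthogonal; the diagonal entry equals n = 4.

(0,0) entry = 4; (2,3) entry = 0.


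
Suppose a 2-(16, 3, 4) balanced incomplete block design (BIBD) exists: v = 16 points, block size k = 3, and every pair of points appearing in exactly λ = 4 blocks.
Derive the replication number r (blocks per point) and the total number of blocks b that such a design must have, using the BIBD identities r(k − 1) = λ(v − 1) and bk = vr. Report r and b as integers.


Any 2-(v, k, λ) BIBD satisfies two necessary conditions:
  (i)  Each point sits in r blocks, and counting incidences through any fixed point gives r(k − 1) = λ(v − 1), so r = λ(v − 1)/(k − 1).
  (ii) Total incidences bk = vr, so b = vr/k.
Step 1: r = λ(v − 1)/(k − 1) = 4·(16 − 1)/(3 − 1) = 4·15/2 = 60/2 = 30.
Step 2: b = vr/k = 16·30/3 = 480/3 = 160.
Check integrality: r = 30 ∈ Z ✓, b = 160 ∈ Z ✓.
(These identities are necessary conditions: they determine r and b for any design with these parameters, but do not by themselves prove that one exists.)

r = 30, b = 160.


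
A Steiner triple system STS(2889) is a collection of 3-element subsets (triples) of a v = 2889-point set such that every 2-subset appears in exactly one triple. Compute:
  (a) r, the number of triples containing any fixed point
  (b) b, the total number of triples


An STS(v) is a 2-(v, 3, 1) BIBD: block size k = 3, λ = 1.
Replication: r(k − 1) = λ(v − 1) ⇒ r·2 = 2889 − 1 = 2888 ⇒ r = 1444.
Block count: b = v(v − 1)/6 = 2889·2888/6 = 8343432/6 = 1390572.
(Check via bk = vr: 1390572·3 = 4171716 = 2889·1444 = 4171716 ✓.)

r = 1444, b = 1390572.


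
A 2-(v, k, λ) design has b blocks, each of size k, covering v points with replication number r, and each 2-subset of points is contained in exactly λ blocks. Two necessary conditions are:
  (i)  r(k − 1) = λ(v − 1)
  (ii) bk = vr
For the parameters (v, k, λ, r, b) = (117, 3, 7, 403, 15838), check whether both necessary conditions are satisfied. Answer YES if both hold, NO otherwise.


Condition (i): r(k − 1) = 403·2 = 806; λ(v − 1) = 7·116 = 812. Match? NO.
Condition (ii): bk = 15838·3 = 47514; vr = 117·403 = 47151. Match? NO.
Both conditions hold? NO.

NO


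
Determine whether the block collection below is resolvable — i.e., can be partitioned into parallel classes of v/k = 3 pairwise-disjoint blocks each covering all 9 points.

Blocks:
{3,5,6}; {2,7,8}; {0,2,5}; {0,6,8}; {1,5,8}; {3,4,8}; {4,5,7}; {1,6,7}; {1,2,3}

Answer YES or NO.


v = 9, block size k = 3, number of blocks = 9.
For resolvability, blocks must partition into parallel classes of size v/k = 3.
Total blocks must therefore be a multiple of 3: 9 = 3·3 + 0 ⇒ divisible ✓.
Consider block {3,5,6}. The only other block(s) in the collection disjoint from it are {2,7,8} — just 1 block(s). Any parallel class containing {3,5,6} would need 2 other blocks each disjoint from it, so no parallel class of size 3 can contain {3,5,6}.
Since every block must belong to some parallel class in a resolution, the collection cannot be partitioned into parallel classes.
Resolvable? NO.

NO


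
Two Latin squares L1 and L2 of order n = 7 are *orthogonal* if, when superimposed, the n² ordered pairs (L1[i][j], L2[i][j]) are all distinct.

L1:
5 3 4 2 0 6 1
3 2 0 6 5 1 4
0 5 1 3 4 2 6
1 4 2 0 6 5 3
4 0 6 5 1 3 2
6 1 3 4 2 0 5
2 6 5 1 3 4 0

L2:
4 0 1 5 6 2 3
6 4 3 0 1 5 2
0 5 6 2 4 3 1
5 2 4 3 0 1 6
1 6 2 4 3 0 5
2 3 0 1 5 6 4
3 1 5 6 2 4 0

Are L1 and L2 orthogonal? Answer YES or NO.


Form the n² = 49 superimposed pairs (L1[i][j], L2[i][j]), row by row (rows and columns indexed from 0):
row 0: (5,4) (3,0) (4,1) (2,5) (0,6) (6,2) (1,3)
row 1: (3,6) (2,4) (0,3) (6,0) (5,1) (1,5) (4,2)
row 2: (0,0) (5,5) (1,6) (3,2) (4,4) (2,3) (6,1)
row 3: (1,5) (4,2) (2,4) (0,3) (6,0) (5,1) (3,6)
row 4: (4,1) (0,6) (6,2) (5,4) (1,3) (3,0) (2,5)
row 5: (6,2) (1,3) (3,0) (4,1) (2,5) (0,6) (5,4)
row 6: (2,3) (6,1) (5,5) (1,6) (3,2) (4,4) (0,0)
Orthogonality requires all 49 pairs distinct.
But the pair (1,5) repeats: cell (1,5) has L1 = 1, L2 = 5, and cell (3,0) has L1 = 1, L2 = 5.
A repeated pair means some other pair never occurs (only 21 distinct pairs out of 49), so the squares are not orthogonal.
Conclusion: NO.

NO


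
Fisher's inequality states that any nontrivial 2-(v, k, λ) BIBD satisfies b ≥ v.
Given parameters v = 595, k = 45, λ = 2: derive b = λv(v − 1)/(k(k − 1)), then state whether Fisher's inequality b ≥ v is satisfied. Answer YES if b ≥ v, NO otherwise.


r = λ(v − 1)/(k − 1) = 2·594/44 = 27.
b = vr/k = 595·27/45 = 357.
Fisher's inequality: b ≥ v ⇔ 357 ≥ 595? NO.

NO


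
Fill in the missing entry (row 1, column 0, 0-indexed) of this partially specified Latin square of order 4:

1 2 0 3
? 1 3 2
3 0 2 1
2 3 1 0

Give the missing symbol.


Row 1 contains symbols [1, 2, 3] — missing [0].
Column 0 contains symbols [1, 2, 3] — missing [0].
The missing symbol must appear in both missing sets; intersection = [0].
Therefore the hidden value is 0.

Missing value = 0.


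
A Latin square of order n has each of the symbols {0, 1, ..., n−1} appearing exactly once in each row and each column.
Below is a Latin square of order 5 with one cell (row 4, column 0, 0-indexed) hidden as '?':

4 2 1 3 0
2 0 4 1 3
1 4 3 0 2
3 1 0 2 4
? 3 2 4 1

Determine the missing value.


Row 4 contains symbols [1, 2, 3, 4] — missing [0].
Column 0 contains symbols [1, 2, 3, 4] — missing [0].
The missing symbol must appear in both missing sets; intersection = [0].
Therefore the hidden value is 0.

Missing value = 0.


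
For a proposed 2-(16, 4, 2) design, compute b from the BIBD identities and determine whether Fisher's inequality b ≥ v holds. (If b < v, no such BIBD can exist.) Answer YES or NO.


b = λv(v − 1)/(k(k − 1)) = 2·16·15/(4·3) = 480/12 = 40.
Compare with v = 16: b ≥ v, so Fisher's inequality holds.

YES


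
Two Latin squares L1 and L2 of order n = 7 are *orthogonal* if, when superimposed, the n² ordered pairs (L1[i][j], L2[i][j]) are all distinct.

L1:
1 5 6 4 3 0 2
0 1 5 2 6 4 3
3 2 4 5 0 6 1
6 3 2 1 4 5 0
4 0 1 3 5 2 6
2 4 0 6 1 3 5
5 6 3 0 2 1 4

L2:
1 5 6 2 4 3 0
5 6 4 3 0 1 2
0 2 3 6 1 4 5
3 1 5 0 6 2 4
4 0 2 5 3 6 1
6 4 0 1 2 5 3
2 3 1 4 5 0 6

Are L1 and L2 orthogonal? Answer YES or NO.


Form the n² = 49 superimposed pairs (L1[i][j], L2[i][j]), row by row (rows and columns indexed from 0):
row 0: (1,1) (5,5) (6,6) (4,2) (3,4) (0,3) (2,0)
row 1: (0,5) (1,6) (5,4) (2,3) (6,0) (4,1) (3,2)
row 2: (3,0) (2,2) (4,3) (5,6) (0,1) (6,4) (1,5)
row 3: (6,3) (3,1) (2,5) (1,0) (4,6) (5,2) (0,4)
row 4: (4,4) (0,0) (1,2) (3,5) (5,3) (2,6) (6,1)
row 5: (2,6) (4,4) (0,0) (6,1) (1,2) (3,5) (5,3)
row 6: (5,2) (6,3) (3,1) (0,4) (2,5) (1,0) (4,6)
Orthogonality requires all 49 pairs distinct.
But the pair (2,6) repeats: cell (4,5) has L1 = 2, L2 = 6, and cell (5,0) has L1 = 2, L2 = 6.
A repeated pair means some other pair never occurs (only 35 distinct pairs out of 49), so the squares are not orthogonal.
Conclusion: NO.

NO


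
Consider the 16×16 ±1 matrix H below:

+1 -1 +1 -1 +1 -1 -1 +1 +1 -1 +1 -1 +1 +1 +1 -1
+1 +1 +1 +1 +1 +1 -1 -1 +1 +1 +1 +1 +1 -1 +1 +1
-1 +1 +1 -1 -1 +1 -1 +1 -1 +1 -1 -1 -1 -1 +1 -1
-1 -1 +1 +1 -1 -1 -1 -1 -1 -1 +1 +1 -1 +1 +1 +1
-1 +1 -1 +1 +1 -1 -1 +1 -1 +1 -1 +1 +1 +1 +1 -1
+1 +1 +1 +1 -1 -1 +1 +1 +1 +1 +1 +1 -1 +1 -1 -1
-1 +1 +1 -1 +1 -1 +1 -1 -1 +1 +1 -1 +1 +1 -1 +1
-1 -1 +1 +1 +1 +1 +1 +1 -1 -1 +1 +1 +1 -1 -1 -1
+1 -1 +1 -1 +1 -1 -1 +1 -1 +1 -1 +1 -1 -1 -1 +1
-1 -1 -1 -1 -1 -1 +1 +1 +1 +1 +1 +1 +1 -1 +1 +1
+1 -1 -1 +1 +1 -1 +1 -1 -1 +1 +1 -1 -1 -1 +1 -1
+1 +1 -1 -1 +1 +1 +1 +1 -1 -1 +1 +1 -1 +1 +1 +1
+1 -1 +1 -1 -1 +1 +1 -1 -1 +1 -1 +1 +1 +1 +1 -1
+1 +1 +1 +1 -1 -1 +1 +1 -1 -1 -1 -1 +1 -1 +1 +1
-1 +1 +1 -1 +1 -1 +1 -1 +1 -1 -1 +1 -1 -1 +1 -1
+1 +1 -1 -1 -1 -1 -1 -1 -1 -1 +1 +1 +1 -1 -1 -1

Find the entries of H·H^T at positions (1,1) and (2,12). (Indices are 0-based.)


Row 1 of H: [1, 1, 1, 1, 1, 1, -1, -1, 1, 1, 1, 1, 1, -1, 1, 1].
Row 2 of H: [-1, 1, 1, -1, -1, 1, -1, 1, -1, 1, -1, -1, -1, -1, 1, -1].
Row 12 of H: [1, -1, 1, -1, -1, 1, 1, -1, -1, 1, -1, 1, 1, 1, 1, -1].
(H·H^T)[1][1] = Σ_j H[1][j]·H[1][j] = (1)² + (1)² + (1)² + (1)² + (1)² + (1)² + (-1)² + (-1)² + (1)² + (1)² + (1)² + (1)² + (1)² + (-1)² + (1)² + (1)² = 1 + 1 + 1 + 1 + 1 + 1 + 1 + 1 + 1 + 1 + 1 + 1 + 1 + 1 + 1 + 1 = 16.
(H·H^T)[2][12] = Σ_j H[2][j]·H[12][j] = (-1)·(1) + (1)·(-1) + (1)·(1) + (-1)·(-1) + (-1)·(-1) + (1)·(1) + (-1)·(1) + (1)·(-1) + (-1)·(-1) + (1)·(1) + (-1)·(-1) + (-1)·(1) + (-1)·(1) + (-1)·(1) + (1)·(1) + (-1)·(-1) = -1 + -1 + 1 + 1 + 1 + 1 + -1 + -1 + 1 + 1 + 1 + -1 + -1 + -1 + 1 + 1 = 2.
Rows 2 and 12 are not orthogonal (dot product = 2 ≠ 0), so H is not a Hadamard matrix.

(1,1) entry = 16; (2,12) entry = 2.


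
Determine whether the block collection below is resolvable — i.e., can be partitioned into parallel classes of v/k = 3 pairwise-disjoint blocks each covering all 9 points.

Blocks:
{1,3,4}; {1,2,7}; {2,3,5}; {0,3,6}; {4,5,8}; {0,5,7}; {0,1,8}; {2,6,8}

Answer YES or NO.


v = 9, block size k = 3, number of blocks = 8.
For resolvability, blocks must partition into parallel classes of size v/k = 3.
Total blocks must therefore be a multiple of 3: 8 = 3·2 + 2 ⇒ not divisible ✗.
Resolvable? NO.

NO


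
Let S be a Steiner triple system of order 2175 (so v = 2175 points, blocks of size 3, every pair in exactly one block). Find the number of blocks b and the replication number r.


An STS(v) is a 2-(v, 3, 1) BIBD: block size k = 3, λ = 1.
Replication: r(k − 1) = λ(v − 1) ⇒ r·2 = 2175 − 1 = 2174 ⇒ r = 1087.
Block count: bk = vr ⇒ b·3 = 2175·1087 = 2364225 ⇒ b = 788075.

r = 1087, b = 788075.


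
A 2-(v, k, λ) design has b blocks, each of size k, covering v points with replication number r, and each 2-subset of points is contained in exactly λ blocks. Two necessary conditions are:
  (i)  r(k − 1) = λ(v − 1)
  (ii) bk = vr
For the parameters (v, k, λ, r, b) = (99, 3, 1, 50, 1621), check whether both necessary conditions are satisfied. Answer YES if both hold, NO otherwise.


Condition (i): r(k − 1) = 50·2 = 100; λ(v − 1) = 1·98 = 98. Match? NO.
Condition (ii): bk = 1621·3 = 4863; vr = 99·50 = 4950. Match? NO.
Both conditions hold? NO.

NO


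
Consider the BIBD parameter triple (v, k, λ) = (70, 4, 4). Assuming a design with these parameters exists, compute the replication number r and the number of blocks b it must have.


Any 2-(v, k, λ) BIBD satisfies two necessary conditions:
  (i)  Each point sits in r blocks, and counting incidences through any fixed point gives r(k − 1) = λ(v − 1), so r = λ(v − 1)/(k − 1).
  (ii) Total incidences bk = vr, so b = vr/k.
Step 1: r = λ(v − 1)/(k − 1) = 4·(70 − 1)/(4 − 1) = 4·69/3 = 276/3 = 92.
Step 2: b = vr/k = 70·92/4 = 6440/4 = 1610.
Check integrality: r = 92 ∈ Z ✓, b = 1610 ∈ Z ✓.
(These identities are necessary conditions: they determine r and b for any design with these parameters, but do not by themselves prove that one exists.)

r = 92, b = 1610.


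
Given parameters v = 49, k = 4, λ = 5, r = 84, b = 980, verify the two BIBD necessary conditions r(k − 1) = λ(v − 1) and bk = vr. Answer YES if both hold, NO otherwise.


Condition (i): r(k − 1) = 84·3 = 252; λ(v − 1) = 5·48 = 240. Match? NO.
Condition (ii): bk = 980·4 = 3920; vr = 49·84 = 4116. Match? NO.
Both conditions hold? NO.

NO


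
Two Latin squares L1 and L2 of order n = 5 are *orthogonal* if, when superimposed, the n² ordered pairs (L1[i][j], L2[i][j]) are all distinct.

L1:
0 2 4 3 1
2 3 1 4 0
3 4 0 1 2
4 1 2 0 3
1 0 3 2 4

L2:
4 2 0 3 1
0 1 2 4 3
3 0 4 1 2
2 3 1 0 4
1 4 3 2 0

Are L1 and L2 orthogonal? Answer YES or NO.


Form the n² = 25 superimposed pairs (L1[i][j], L2[i][j]), row by row (rows and columns indexed from 0):
row 0: (0,4) (2,2) (4,0) (3,3) (1,1)
row 1: (2,0) (3,1) (1,2) (4,4) (0,3)
row 2: (3,3) (4,0) (0,4) (1,1) (2,2)
row 3: (4,2) (1,3) (2,1) (0,0) (3,4)
row 4: (1,1) (0,4) (3,3) (2,2) (4,0)
Orthogonality requires all 25 pairs distinct.
But the pair (3,3) repeats: cell (0,3) has L1 = 3, L2 = 3, and cell (2,0) has L1 = 3, L2 = 3.
A repeated pair means some other pair never occurs (only 15 distinct pairs out of 25), so the squares are not orthogonal.
Conclusion: NO.

NO


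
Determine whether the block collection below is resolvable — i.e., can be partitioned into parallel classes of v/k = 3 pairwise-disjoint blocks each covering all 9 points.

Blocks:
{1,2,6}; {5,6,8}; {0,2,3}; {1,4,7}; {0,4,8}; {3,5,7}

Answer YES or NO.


v = 9, block size k = 3, number of blocks = 6.
For resolvability, blocks must partition into parallel classes of size v/k = 3.
Total blocks must therefore be a multiple of 3: 6 = 3·2 + 0 ⇒ divisible ✓.
Greedy packing gives 2 candidate class(es). Each should be a full parallel class (size 3, covers all 9 points).
  Class 1 (3 blocks): {1,2,6}; {0,4,8}; {3,5,7}. Points covered: [0, 1, 2, 3, 4, 5, 6, 7, 8].
  Class 2 (3 blocks): {5,6,8}; {0,2,3}; {1,4,7}. Points covered: [0, 1, 2, 3, 4, 5, 6, 7, 8].
All classes full (size 3)? YES. All classes cover every point? YES.
Resolvable? YES.

YES


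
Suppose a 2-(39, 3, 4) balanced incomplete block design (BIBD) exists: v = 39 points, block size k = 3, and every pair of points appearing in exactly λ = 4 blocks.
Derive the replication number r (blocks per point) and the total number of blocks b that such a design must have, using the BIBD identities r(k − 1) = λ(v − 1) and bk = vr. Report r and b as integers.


Any 2-(v, k, λ) BIBD satisfies two necessary conditions:
  (i)  Each point sits in r blocks, and counting incidences through any fixed point gives r(k − 1) = λ(v − 1), so r = λ(v − 1)/(k − 1).
  (ii) Total incidences bk = vr, so b = vr/k.
Step 1: r = λ(v − 1)/(k − 1) = 4·(39 − 1)/(3 − 1) = 4·38/2 = 152/2 = 76.
Step 2: b = vr/k = 39·76/3 = 2964/3 = 988.
Check integrality: r = 76 ∈ Z ✓, b = 988 ∈ Z ✓.
(These identities are necessary conditions: they determine r and b for any design with these parameters, but do not by themselves prove that one exists.)

r = 76, b = 988.


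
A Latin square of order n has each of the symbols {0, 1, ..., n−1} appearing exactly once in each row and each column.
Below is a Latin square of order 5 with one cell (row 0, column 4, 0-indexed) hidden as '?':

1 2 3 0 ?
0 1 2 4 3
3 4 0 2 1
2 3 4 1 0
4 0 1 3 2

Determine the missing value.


Row 0 contains symbols [0, 1, 2, 3] — missing [4].
Column 4 contains symbols [0, 1, 2, 3] — missing [4].
The missing symbol must appear in both missing sets; intersection = [4].
Therefore the hidden value is 4.

Missing value = 4.


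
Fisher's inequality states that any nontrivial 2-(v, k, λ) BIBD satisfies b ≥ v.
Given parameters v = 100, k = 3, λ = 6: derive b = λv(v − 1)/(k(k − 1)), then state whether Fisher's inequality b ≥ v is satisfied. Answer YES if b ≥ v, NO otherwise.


b = λv(v − 1)/(k(k − 1)) = 6·100·99/(3·2) = 59400/6 = 9900.
Compare with v = 100: b ≥ v, so Fisher's inequality holds.

YES


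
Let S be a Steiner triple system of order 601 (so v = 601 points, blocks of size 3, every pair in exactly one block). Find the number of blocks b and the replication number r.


An STS(v) is a 2-(v, 3, 1) BIBD: block size k = 3, λ = 1.
Replication: r(k − 1) = λ(v − 1) ⇒ r·2 = 601 − 1 = 600 ⇒ r = 300.
Block count: bk = vr ⇒ b·3 = 601·300 = 180300 ⇒ b = 60100.

r = 300, b = 60100.


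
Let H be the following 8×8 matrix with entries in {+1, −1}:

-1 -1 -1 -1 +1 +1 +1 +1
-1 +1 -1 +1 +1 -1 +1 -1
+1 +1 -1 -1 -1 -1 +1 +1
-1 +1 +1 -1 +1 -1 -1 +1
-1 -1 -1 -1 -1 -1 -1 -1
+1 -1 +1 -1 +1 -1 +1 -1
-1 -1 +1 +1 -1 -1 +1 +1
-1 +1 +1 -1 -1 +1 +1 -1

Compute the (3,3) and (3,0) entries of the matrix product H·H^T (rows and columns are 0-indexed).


Row 0 of H: [-1, -1, -1, -1, 1, 1, 1, 1].
Row 3 of H: [-1, 1, 1, -1, 1, -1, -1, 1].
(H·H^T)[3][3] = Σ_j H[3][j]·H[3][j] = (-1)² + (1)² + (1)² + (-1)² + (1)² + (-1)² + (-1)² + (1)² = 1 + 1 + 1 + 1 + 1 + 1 + 1 + 1 = 8.
(H·H^T)[3][0] = Σ_j H[3][j]·H[0][j] = (-1)·(-1) + (1)·(-1) + (1)·(-1) + (-1)·(-1) + (1)·(1) + (-1)·(1) + (-1)·(1) + (1)·(1) = 1 + -1 + -1 + 1 + 1 + -1 + -1 + 1 = 0.
So rows 3 and 0 are orthogonal; the diagonal entry equals n = 8.

(3,3) entry = 8; (3,0) entry = 0.


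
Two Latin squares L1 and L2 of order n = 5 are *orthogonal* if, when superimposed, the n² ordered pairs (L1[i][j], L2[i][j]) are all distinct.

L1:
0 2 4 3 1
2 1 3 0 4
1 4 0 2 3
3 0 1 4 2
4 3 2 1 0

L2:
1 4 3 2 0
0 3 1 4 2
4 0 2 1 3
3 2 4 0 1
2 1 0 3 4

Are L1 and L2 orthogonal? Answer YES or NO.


Form the n² = 25 superimposed pairs (L1[i][j], L2[i][j]), row by row (rows and columns indexed from 0):
row 0: (0,1) (2,4) (4,3) (3,2) (1,0)
row 1: (2,0) (1,3) (3,1) (0,4) (4,2)
row 2: (1,4) (4,0) (0,2) (2,1) (3,3)
row 3: (3,3) (0,2) (1,4) (4,0) (2,1)
row 4: (4,2) (3,1) (2,0) (1,3) (0,4)
Orthogonality requires all 25 pairs distinct.
But the pair (3,3) repeats: cell (2,4) has L1 = 3, L2 = 3, and cell (3,0) has L1 = 3, L2 = 3.
A repeated pair means some other pair never occurs (only 15 distinct pairs out of 25), so the squares are not orthogonal.
Conclusion: NO.

NO


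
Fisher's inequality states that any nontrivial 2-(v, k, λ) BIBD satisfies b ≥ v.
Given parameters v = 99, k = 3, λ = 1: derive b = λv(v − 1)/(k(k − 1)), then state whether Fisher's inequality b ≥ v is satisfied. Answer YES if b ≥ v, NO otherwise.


r = λ(v − 1)/(k − 1) = 1·98/2 = 49.
b = vr/k = 99·49/3 = 1617.
Fisher's inequality: b ≥ v ⇔ 1617 ≥ 99? YES.

YES


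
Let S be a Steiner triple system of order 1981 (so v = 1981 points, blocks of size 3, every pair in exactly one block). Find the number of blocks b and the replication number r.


An STS(v) is a 2-(v, 3, 1) BIBD: block size k = 3, λ = 1.
Replication: r(k − 1) = λ(v − 1) ⇒ r·2 = 1981 − 1 = 1980 ⇒ r = 990.
Block count: bk = vr ⇒ b·3 = 1981·990 = 1961190 ⇒ b = 653730.
(Check via b = v(v − 1)/6 = 1981·1980/6 = 3922380/6 = 653730.)

r = 990, b = 653730.


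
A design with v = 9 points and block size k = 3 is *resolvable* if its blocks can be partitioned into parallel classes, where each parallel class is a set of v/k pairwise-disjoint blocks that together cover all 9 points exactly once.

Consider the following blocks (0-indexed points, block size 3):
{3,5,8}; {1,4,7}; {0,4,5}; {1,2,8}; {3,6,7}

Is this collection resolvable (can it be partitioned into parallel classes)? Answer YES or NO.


v = 9, block size k = 3, number of blocks = 5.
For resolvability, blocks must partition into parallel classes of size v/k = 3.
Total blocks must therefore be a multiple of 3: 5 = 3·1 + 2 ⇒ not divisible ✗.
Resolvable? NO.

NO


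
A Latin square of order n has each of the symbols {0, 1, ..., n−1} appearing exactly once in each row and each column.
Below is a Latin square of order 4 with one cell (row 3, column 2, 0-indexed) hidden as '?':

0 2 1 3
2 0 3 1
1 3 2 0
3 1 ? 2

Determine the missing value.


Row 3 contains symbols [1, 2, 3] — missing [0].
Column 2 contains symbols [1, 2, 3] — missing [0].
The missing symbol must appear in both missing sets; intersection = [0].
Therefore the hidden value is 0.

Missing value = 0.


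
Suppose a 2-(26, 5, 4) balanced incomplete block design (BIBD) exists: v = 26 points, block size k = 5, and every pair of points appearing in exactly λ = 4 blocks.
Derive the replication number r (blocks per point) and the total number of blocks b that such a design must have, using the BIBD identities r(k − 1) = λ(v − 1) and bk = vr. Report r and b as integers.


Any 2-(v, k, λ) BIBD satisfies two necessary conditions:
  (i)  Each point sits in r blocks, and counting incidences through any fixed point gives r(k − 1) = λ(v − 1), so r = λ(v − 1)/(k − 1).
  (ii) Total incidences bk = vr, so b = vr/k.
Step 1: r = λ(v − 1)/(k − 1) = 4·(26 − 1)/(5 − 1) = 4·25/4 = 100/4 = 25.
Step 2: b = vr/k = 26·25/5 = 650/5 = 130.
Check integrality: r = 25 ∈ Z ✓, b = 130 ∈ Z ✓.
(These identities are necessary conditions: they determine r and b for any design with these parameters, but do not by themselves prove that one exists.)

r = 25, b = 130.


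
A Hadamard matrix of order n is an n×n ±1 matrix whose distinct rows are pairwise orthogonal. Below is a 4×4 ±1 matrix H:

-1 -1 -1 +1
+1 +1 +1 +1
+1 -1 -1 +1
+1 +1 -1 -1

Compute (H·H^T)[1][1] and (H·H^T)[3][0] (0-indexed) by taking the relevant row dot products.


Row 0 of H: [-1, -1, -1, 1].
Row 1 of H: [1, 1, 1, 1].
Row 3 of H: [1, 1, -1, -1].
(H·H^T)[1][1] = Σ_j H[1][j]·H[1][j] = (1)² + (1)² + (1)² + (1)² = 1 + 1 + 1 + 1 = 4.
(H·H^T)[3][0] = Σ_j H[3][j]·H[0][j] = (1)·(-1) + (1)·(-1) + (-1)·(-1) + (-1)·(1) = -1 + -1 + 1 + -1 = -2.
Rows 3 and 0 are not orthogonal (dot product = -2 ≠ 0), so H is not a Hadamard matrix.

(1,1) entry = 4; (3,0) entry = -2.


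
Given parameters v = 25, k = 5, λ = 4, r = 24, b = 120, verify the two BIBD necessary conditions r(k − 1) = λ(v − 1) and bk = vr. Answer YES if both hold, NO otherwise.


Condition (i): r(k − 1) = 24·4 = 96; λ(v − 1) = 4·24 = 96. Match? YES.
Condition (ii): bk = 120·5 = 600; vr = 25·24 = 600. Match? YES.
Both conditions hold? YES.

YES


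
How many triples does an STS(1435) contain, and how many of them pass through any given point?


An STS(v) is a 2-(v, 3, 1) BIBD: block size k = 3, λ = 1.
Replication: r(k − 1) = λ(v − 1) ⇒ r·2 = 1435 − 1 = 1434 ⇒ r = 717.
Block count: b = v(v − 1)/6 = 1435·1434/6 = 2057790/6 = 342965.
(Check via bk = vr: 342965·3 = 1028895 = 1435·717 = 1028895 ✓.)

r = 717, b = 342965.


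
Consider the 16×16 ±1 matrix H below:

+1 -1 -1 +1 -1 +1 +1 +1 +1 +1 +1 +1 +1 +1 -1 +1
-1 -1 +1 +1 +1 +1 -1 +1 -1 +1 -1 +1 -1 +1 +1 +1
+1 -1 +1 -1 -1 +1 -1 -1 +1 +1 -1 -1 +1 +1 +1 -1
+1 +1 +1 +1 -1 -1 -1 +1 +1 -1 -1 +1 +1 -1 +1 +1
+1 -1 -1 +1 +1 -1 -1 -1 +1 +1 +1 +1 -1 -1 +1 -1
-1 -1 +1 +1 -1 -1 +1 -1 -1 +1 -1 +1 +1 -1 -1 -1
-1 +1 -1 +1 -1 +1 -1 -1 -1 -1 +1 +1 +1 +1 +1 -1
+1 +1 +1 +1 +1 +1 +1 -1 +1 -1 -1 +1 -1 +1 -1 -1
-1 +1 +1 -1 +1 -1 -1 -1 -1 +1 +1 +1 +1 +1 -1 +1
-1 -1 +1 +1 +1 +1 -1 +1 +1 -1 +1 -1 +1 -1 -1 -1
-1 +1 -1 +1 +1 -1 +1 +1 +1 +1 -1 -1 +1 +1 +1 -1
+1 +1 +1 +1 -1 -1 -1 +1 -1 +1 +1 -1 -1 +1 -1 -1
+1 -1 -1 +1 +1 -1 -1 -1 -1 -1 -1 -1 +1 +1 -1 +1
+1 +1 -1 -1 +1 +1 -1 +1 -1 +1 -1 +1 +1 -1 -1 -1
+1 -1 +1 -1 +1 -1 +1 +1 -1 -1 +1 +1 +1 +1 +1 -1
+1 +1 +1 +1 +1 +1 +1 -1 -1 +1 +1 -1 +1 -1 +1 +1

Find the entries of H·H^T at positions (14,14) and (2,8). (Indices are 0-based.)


Row 2 of H: [1, -1, 1, -1, -1, 1, -1, -1, 1, 1, -1, -1, 1, 1, 1, -1].
Row 8 of H: [-1, 1, 1, -1, 1, -1, -1, -1, -1, 1, 1, 1, 1, 1, -1, 1].
Row 14 of H: [1, -1, 1, -1, 1, -1, 1, 1, -1, -1, 1, 1, 1, 1, 1, -1].
(H·H^T)[14][14] = Σ_j H[14][j]·H[14][j] = (1)² + (-1)² + (1)² + (-1)² + (1)² + (-1)² + (1)² + (1)² + (-1)² + (-1)² + (1)² + (1)² + (1)² + (1)² + (1)² + (-1)² = 1 + 1 + 1 + 1 + 1 + 1 + 1 + 1 + 1 + 1 + 1 + 1 + 1 + 1 + 1 + 1 = 16.
(H·H^T)[2][8] = Σ_j H[2][j]·H[8][j] = (1)·(-1) + (-1)·(1) + (1)·(1) + (-1)·(-1) + (-1)·(1) + (1)·(-1) + (-1)·(-1) + (-1)·(-1) + (1)·(-1) + (1)·(1) + (-1)·(1) + (-1)·(1) + (1)·(1) + (1)·(1) + (1)·(-1) + (-1)·(1) = -1 + -1 + 1 + 1 + -1 + -1 + 1 + 1 + -1 + 1 + -1 + -1 + 1 + 1 + -1 + -1 = -2.
Rows 2 and 8 are not orthogonal (dot product = -2 ≠ 0), so H is not a Hadamard matrix.

(14,14) entry = 16; (2,8) entry = -2.


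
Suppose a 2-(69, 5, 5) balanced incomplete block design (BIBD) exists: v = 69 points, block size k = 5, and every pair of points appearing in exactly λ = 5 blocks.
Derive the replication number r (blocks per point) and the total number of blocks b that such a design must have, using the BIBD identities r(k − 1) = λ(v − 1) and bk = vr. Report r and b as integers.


Any 2-(v, k, λ) BIBD satisfies two necessary conditions:
  (i)  Each point sits in r blocks, and counting incidences through any fixed point gives r(k − 1) = λ(v − 1), so r = λ(v − 1)/(k − 1).
  (ii) Total incidences bk = vr, so b = vr/k.
Step 1: r = λ(v − 1)/(k − 1) = 5·(69 − 1)/(5 − 1) = 5·68/4 = 340/4 = 85.
Step 2: b = vr/k = 69·85/5 = 5865/5 = 1173.
Check integrality: r = 85 ∈ Z ✓, b = 1173 ∈ Z ✓.
(These identities are necessary conditions: they determine r and b for any design with these parameters, but do not by themselves prove that one exists.)

r = 85, b = 1173.


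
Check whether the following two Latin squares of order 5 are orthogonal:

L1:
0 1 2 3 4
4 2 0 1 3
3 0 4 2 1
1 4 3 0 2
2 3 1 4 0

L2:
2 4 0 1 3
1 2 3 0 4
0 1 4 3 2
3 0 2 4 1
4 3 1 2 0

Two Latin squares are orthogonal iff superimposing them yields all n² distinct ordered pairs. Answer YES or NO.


Form the n² = 25 superimposed pairs (L1[i][j], L2[i][j]), row by row (rows and columns indexed from 0):
row 0: (0,2) (1,4) (2,0) (3,1) (4,3)
row 1: (4,1) (2,2) (0,3) (1,0) (3,4)
row 2: (3,0) (0,1) (4,4) (2,3) (1,2)
row 3: (1,3) (4,0) (3,2) (0,4) (2,1)
row 4: (2,4) (3,3) (1,1) (4,2) (0,0)
Orthogonality requires all 25 pairs distinct.
Check by first coordinate: for each symbol s of L1, list the L2 entries in the n cells where L1 = s; they must all differ.
  L1 = 0: L2 entries (in reading order) 2, 3, 1, 4, 0 — all 5 distinct ✓
  L1 = 1: L2 entries (in reading order) 4, 0, 2, 3, 1 — all 5 distinct ✓
  L1 = 2: L2 entries (in reading order) 0, 2, 3, 1, 4 — all 5 distinct ✓
  L1 = 3: L2 entries (in reading order) 1, 4, 0, 2, 3 — all 5 distinct ✓
  L1 = 4: L2 entries (in reading order) 3, 1, 4, 0, 2 — all 5 distinct ✓
Every symbol of L1 meets every symbol of L2 exactly once, so all 25 pairs are distinct (25 of 25).
Conclusion: YES.

YES


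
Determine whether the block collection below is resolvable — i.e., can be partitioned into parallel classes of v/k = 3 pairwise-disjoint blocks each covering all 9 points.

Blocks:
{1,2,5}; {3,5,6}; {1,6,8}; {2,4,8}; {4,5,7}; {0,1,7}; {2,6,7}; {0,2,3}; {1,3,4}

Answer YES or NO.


v = 9, block size k = 3, number of blocks = 9.
For resolvability, blocks must partition into parallel classes of size v/k = 3.
Total blocks must therefore be a multiple of 3: 9 = 3·3 + 0 ⇒ divisible ✓.
Consider block {1,2,5}. It intersects every other block in the collection, so no parallel class of size 3 can contain it.
Since every block must belong to some parallel class in a resolution, the collection cannot be partitioned into parallel classes.
Resolvable? NO.

NO


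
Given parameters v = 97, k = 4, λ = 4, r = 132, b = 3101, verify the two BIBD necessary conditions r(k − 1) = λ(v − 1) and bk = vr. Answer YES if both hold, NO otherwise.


Condition (i): r(k − 1) = 132·3 = 396; λ(v − 1) = 4·96 = 384. Match? NO.
Condition (ii): bk = 3101·4 = 12404; vr = 97·132 = 12804. Match? NO.
Both conditions hold? NO.

NO


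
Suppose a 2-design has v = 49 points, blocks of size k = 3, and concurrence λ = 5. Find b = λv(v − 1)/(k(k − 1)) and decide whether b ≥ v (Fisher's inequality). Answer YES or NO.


b = λv(v − 1)/(k(k − 1)) = 5·49·48/(3·2) = 11760/6 = 1960.
Compare with v = 49: b ≥ v, so Fisher's inequality holds.

YES


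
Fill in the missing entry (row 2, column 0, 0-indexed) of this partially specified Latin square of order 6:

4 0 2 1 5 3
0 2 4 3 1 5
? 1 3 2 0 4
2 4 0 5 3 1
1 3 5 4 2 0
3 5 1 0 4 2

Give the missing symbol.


Row 2 contains symbols [0, 1, 2, 3, 4] — missing [5].
Column 0 contains symbols [0, 1, 2, 3, 4] — missing [5].
The missing symbol must appear in both missing sets; intersection = [5].
Therefore the hidden value is 5.

Missing value = 5.


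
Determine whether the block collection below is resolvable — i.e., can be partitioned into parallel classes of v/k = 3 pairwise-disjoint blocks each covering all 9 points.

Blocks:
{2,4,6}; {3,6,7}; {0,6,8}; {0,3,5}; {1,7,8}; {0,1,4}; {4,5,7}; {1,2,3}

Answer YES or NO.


v = 9, block size k = 3, number of blocks = 8.
For resolvability, blocks must partition into parallel classes of size v/k = 3.
Total blocks must therefore be a multiple of 3: 8 = 3·2 + 2 ⇒ not divisible ✗.
Resolvable? NO.

NO


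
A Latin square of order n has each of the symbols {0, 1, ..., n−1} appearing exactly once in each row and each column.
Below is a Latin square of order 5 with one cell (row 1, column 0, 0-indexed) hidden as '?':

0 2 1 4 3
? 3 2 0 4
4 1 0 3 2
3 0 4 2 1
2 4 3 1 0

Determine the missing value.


Row 1 contains symbols [0, 2, 3, 4] — missing [1].
Column 0 contains symbols [0, 2, 3, 4] — missing [1].
The missing symbol must appear in both missing sets; intersection = [1].
Therefore the hidden value is 1.

Missing value = 1.


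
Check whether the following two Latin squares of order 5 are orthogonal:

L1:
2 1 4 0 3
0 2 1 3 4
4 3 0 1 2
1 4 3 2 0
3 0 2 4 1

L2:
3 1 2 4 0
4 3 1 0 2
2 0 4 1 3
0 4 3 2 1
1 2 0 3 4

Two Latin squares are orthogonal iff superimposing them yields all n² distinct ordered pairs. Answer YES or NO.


Form the n² = 25 superimposed pairs (L1[i][j], L2[i][j]), row by row (rows and columns indexed from 0):
row 0: (2,3) (1,1) (4,2) (0,4) (3,0)
row 1: (0,4) (2,3) (1,1) (3,0) (4,2)
row 2: (4,2) (3,0) (0,4) (1,1) (2,3)
row 3: (1,0) (4,4) (3,3) (2,2) (0,1)
row 4: (3,1) (0,2) (2,0) (4,3) (1,4)
Orthogonality requires all 25 pairs distinct.
But the pair (0,4) repeats: cell (0,3) has L1 = 0, L2 = 4, and cell (1,0) has L1 = 0, L2 = 4.
A repeated pair means some other pair never occurs (only 15 distinct pairs out of 25), so the squares are not orthogonal.
Conclusion: NO.

NO


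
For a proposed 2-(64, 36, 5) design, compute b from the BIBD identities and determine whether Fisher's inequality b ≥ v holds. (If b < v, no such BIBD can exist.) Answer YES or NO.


b = λv(v − 1)/(k(k − 1)) = 5·64·63/(36·35) = 20160/1260 = 16.
Compare with v = 64: b < v, so Fisher's inequality fails.

NO


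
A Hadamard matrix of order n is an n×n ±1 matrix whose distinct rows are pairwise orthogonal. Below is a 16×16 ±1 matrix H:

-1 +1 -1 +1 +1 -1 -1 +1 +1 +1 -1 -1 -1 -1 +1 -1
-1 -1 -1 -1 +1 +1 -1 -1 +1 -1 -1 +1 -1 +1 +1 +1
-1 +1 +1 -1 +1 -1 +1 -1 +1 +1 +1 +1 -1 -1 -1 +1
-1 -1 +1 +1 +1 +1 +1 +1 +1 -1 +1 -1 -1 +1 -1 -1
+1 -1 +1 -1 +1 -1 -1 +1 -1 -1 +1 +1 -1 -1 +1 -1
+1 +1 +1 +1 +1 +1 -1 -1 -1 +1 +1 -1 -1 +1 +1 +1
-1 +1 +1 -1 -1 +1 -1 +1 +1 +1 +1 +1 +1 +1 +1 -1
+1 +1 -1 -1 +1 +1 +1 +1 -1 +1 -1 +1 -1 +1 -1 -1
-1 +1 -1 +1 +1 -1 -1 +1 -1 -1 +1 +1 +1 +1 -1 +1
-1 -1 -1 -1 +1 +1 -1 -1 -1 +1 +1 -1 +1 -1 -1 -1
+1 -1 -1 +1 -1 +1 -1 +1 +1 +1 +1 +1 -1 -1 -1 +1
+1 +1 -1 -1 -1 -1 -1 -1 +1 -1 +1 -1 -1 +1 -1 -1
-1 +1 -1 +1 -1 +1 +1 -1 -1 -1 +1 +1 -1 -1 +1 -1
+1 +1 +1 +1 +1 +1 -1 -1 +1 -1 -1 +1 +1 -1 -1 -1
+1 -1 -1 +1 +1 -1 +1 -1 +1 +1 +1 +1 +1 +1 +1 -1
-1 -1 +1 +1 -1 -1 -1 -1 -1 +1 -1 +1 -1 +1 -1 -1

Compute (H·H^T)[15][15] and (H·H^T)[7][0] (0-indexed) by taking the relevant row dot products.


Row 0 of H: [-1, 1, -1, 1, 1, -1, -1, 1, 1, 1, -1, -1, -1, -1, 1, -1].
Row 7 of H: [1, 1, -1, -1, 1, 1, 1, 1, -1, 1, -1, 1, -1, 1, -1, -1].
Row 15 of H: [-1, -1, 1, 1, -1, -1, -1, -1, -1, 1, -1, 1, -1, 1, -1, -1].
(H·H^T)[15][15] = Σ_j H[15][j]·H[15][j] = (-1)² + (-1)² + (1)² + (1)² + (-1)² + (-1)² + (-1)² + (-1)² + (-1)² + (1)² + (-1)² + (1)² + (-1)² + (1)² + (-1)² + (-1)² = 1 + 1 + 1 + 1 + 1 + 1 + 1 + 1 + 1 + 1 + 1 + 1 + 1 + 1 + 1 + 1 = 16.
(H·H^T)[7][0] = Σ_j H[7][j]·H[0][j] = (1)·(-1) + (1)·(1) + (-1)·(-1) + (-1)·(1) + (1)·(1) + (1)·(-1) + (1)·(-1) + (1)·(1) + (-1)·(1) + (1)·(1) + (-1)·(-1) + (1)·(-1) + (-1)·(-1) + (1)·(-1) + (-1)·(1) + (-1)·(-1) = -1 + 1 + 1 + -1 + 1 + -1 + -1 + 1 + -1 + 1 + 1 + -1 + 1 + -1 + -1 + 1 = 0.
So rows 7 and 0 are orthogonal; the diagonal entry equals n = 16.

(15,15) entry = 16; (7,0) entry = 0.


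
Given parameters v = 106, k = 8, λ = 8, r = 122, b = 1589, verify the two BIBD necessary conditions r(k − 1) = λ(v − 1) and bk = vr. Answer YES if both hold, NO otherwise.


Condition (i): r(k − 1) = 122·7 = 854; λ(v − 1) = 8·105 = 840. Match? NO.
Condition (ii): bk = 1589·8 = 12712; vr = 106·122 = 12932. Match? NO.
Both conditions hold? NO.

NO


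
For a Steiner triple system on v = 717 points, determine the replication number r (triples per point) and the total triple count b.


An STS(v) is a 2-(v, 3, 1) BIBD: block size k = 3, λ = 1.
Replication: r(k − 1) = λ(v − 1) ⇒ r·2 = 717 − 1 = 716 ⇒ r = 358.
Block count: b = v(v − 1)/6 = 717·716/6 = 513372/6 = 85562.
(Check via bk = vr: 85562·3 = 256686 = 717·358 = 256686 ✓.)

r = 358, b = 85562.


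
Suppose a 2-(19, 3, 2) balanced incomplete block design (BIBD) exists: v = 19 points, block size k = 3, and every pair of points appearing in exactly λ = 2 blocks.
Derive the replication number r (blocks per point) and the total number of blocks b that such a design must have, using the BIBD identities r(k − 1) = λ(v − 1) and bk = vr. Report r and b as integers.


Any 2-(v, k, λ) BIBD satisfies two necessary conditions:
  (i)  Each point sits in r blocks, and counting incidences through any fixed point gives r(k − 1) = λ(v − 1), so r = λ(v − 1)/(k − 1).
  (ii) Total incidences bk = vr, so b = vr/k.
Step 1: r = λ(v − 1)/(k − 1) = 2·(19 − 1)/(3 − 1) = 2·18/2 = 36/2 = 18.
Step 2: b = vr/k = 19·18/3 = 342/3 = 114.
Check integrality: r = 18 ∈ Z ✓, b = 114 ∈ Z ✓.
(These identities are necessary conditions: they determine r and b for any design with these parameters, but do not by themselves prove that one exists.)

r = 18, b = 114.


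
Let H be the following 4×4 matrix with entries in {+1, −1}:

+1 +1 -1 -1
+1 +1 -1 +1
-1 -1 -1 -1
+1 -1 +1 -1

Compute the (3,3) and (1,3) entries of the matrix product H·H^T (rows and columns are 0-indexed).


Row 1 of H: [1, 1, -1, 1].
Row 3 of H: [1, -1, 1, -1].
(H·H^T)[3][3] = Σ_j H[3][j]·H[3][j] = (1)² + (-1)² + (1)² + (-1)² = 1 + 1 + 1 + 1 = 4.
(H·H^T)[1][3] = Σ_j H[1][j]·H[3][j] = (1)·(1) + (1)·(-1) + (-1)·(1) + (1)·(-1) = 1 + -1 + -1 + -1 = -2.
Rows 1 and 3 are not orthogonal (dot product = -2 ≠ 0), so H is not a Hadamard matrix.

(3,3) entry = 4; (1,3) entry = -2.


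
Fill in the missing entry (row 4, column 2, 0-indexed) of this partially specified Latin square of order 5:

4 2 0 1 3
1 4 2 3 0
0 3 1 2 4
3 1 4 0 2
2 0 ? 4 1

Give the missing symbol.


Row 4 contains symbols [0, 1, 2, 4] — missing [3].
Column 2 contains symbols [0, 1, 2, 4] — missing [3].
The missing symbol must appear in both missing sets; intersection = [3].
Therefore the hidden value is 3.

Missing value = 3.


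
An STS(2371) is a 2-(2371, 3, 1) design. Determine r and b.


An STS(v) is a 2-(v, 3, 1) BIBD: block size k = 3, λ = 1.
Replication: r(k − 1) = λ(v − 1) ⇒ r·2 = 2371 − 1 = 2370 ⇒ r = 1185.
Block count: bk = vr ⇒ b·3 = 2371·1185 = 2809635 ⇒ b = 936545.
(Check via b = v(v − 1)/6 = 2371·2370/6 = 5619270/6 = 936545.)

r = 1185, b = 936545.


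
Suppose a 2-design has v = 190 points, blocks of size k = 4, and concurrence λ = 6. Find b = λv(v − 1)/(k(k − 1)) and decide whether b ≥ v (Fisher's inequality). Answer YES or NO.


r = λ(v − 1)/(k − 1) = 6·189/3 = 378.
b = vr/k = 190·378/4 = 17955.
Fisher's inequality: b ≥ v ⇔ 17955 ≥ 190? YES.

YES
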